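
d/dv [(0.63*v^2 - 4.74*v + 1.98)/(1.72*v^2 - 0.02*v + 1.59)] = (8.1402*v^2 - 4.8078*v - 7.497)/(2.9584*v^4 - 0.0688*v^3 + 5.47*v^2 - 0.0636*v + 2.5281)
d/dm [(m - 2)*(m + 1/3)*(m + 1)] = 3*m^2 - 4*m/3 - 7/3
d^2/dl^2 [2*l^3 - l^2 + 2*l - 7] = 12*l - 2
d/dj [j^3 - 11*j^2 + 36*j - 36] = 3*j^2 - 22*j + 36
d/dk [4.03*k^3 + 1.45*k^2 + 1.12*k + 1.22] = 12.09*k^2 + 2.9*k + 1.12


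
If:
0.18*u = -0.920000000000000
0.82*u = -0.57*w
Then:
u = -5.11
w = 7.35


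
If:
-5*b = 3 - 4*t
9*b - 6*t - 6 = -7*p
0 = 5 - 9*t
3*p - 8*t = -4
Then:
No Solution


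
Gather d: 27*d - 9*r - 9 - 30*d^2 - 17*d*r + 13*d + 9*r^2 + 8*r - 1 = -30*d^2 + d*(40 - 17*r) + 9*r^2 - r - 10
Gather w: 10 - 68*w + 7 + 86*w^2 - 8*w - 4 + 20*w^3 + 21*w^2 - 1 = 20*w^3 + 107*w^2 - 76*w + 12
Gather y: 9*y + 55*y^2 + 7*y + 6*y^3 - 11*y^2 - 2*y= 6*y^3 + 44*y^2 + 14*y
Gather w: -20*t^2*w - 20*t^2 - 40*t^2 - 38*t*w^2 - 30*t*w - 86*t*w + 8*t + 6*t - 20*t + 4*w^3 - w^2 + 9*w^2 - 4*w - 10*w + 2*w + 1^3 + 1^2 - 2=-60*t^2 - 6*t + 4*w^3 + w^2*(8 - 38*t) + w*(-20*t^2 - 116*t - 12)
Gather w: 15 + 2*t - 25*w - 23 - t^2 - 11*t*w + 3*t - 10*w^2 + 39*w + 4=-t^2 + 5*t - 10*w^2 + w*(14 - 11*t) - 4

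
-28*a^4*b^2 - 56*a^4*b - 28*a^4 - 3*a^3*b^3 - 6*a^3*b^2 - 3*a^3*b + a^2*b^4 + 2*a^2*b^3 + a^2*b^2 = (-7*a + b)*(4*a + b)*(a*b + a)^2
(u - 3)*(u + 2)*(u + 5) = u^3 + 4*u^2 - 11*u - 30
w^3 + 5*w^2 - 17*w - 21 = (w - 3)*(w + 1)*(w + 7)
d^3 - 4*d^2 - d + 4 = (d - 4)*(d - 1)*(d + 1)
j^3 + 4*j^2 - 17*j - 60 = (j - 4)*(j + 3)*(j + 5)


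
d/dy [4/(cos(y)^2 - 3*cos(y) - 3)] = 4*(2*cos(y) - 3)*sin(y)/(sin(y)^2 + 3*cos(y) + 2)^2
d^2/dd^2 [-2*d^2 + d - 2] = -4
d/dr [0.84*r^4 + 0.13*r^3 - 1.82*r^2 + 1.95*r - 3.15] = 3.36*r^3 + 0.39*r^2 - 3.64*r + 1.95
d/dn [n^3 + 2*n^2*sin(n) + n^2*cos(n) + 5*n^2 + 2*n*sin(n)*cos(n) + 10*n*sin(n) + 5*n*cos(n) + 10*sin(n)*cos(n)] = -n^2*sin(n) + 2*n^2*cos(n) + 3*n^2 - n*sin(n) + 12*n*cos(n) + 2*n*cos(2*n) + 10*n + 10*sin(n) + sin(2*n) + 5*cos(n) + 10*cos(2*n)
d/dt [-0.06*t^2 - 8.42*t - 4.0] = -0.12*t - 8.42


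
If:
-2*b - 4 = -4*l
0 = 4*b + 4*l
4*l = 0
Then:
No Solution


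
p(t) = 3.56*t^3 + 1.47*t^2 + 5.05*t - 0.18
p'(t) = 10.68*t^2 + 2.94*t + 5.05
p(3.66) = 212.53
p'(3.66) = 158.88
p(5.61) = 702.96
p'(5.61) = 357.67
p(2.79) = 102.67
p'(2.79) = 96.39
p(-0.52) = -2.91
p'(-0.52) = 6.41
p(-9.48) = -2948.96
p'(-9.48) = 936.99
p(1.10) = 11.89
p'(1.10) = 21.21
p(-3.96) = -218.20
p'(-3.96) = 160.89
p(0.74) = 5.80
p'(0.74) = 13.07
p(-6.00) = -746.52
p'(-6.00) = 371.89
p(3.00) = 124.32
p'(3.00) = 109.99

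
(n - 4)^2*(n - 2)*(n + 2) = n^4 - 8*n^3 + 12*n^2 + 32*n - 64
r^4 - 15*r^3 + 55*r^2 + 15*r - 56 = (r - 8)*(r - 7)*(r - 1)*(r + 1)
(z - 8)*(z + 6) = z^2 - 2*z - 48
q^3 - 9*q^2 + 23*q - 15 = (q - 5)*(q - 3)*(q - 1)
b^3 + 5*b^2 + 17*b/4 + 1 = (b + 1/2)^2*(b + 4)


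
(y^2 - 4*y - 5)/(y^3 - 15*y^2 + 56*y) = (y^2 - 4*y - 5)/(y*(y^2 - 15*y + 56))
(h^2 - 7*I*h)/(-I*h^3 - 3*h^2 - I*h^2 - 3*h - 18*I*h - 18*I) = h*(I*h + 7)/(h^3 + h^2*(1 - 3*I) + 3*h*(6 - I) + 18)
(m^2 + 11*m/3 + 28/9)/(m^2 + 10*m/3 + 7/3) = (m + 4/3)/(m + 1)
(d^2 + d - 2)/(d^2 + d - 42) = (d^2 + d - 2)/(d^2 + d - 42)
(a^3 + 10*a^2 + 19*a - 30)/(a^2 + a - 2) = (a^2 + 11*a + 30)/(a + 2)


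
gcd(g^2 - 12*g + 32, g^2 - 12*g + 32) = g^2 - 12*g + 32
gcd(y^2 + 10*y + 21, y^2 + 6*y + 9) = y + 3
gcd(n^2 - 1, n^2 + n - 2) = n - 1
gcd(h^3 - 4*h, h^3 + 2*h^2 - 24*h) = h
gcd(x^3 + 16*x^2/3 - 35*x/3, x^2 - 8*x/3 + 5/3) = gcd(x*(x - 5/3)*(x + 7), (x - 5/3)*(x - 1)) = x - 5/3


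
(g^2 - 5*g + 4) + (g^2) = 2*g^2 - 5*g + 4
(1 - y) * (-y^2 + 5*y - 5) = y^3 - 6*y^2 + 10*y - 5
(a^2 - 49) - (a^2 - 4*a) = 4*a - 49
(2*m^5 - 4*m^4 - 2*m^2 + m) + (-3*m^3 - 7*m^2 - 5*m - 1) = 2*m^5 - 4*m^4 - 3*m^3 - 9*m^2 - 4*m - 1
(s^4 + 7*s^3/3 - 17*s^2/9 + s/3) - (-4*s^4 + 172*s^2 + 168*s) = 5*s^4 + 7*s^3/3 - 1565*s^2/9 - 503*s/3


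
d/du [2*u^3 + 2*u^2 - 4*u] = 6*u^2 + 4*u - 4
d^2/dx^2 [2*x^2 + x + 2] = 4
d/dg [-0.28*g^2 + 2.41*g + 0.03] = 2.41 - 0.56*g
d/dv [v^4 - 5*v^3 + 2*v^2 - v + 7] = 4*v^3 - 15*v^2 + 4*v - 1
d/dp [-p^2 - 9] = -2*p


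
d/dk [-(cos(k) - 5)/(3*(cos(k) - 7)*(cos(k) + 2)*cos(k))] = 2*(-cos(k)^3 + 10*cos(k)^2 - 25*cos(k) - 35)*sin(k)/(3*(cos(k) - 7)^2*(cos(k) + 2)^2*cos(k)^2)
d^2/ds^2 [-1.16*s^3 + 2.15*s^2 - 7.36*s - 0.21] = 4.3 - 6.96*s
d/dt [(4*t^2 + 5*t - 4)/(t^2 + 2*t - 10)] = 3*(t^2 - 24*t - 14)/(t^4 + 4*t^3 - 16*t^2 - 40*t + 100)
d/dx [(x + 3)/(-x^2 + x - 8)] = (-x^2 + x + (x + 3)*(2*x - 1) - 8)/(x^2 - x + 8)^2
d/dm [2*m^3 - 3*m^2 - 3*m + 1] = 6*m^2 - 6*m - 3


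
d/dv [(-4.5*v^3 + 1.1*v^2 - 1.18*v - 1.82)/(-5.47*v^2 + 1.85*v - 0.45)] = (24.615*v^4 - 16.65*v^3 + 1.6554*v^2 - 20.9008*v + 3.898)/(29.9209*v^4 - 20.239*v^3 + 8.3455*v^2 - 1.665*v + 0.2025)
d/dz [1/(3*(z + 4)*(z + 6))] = 2*(-z - 5)/(3*(z^4 + 20*z^3 + 148*z^2 + 480*z + 576))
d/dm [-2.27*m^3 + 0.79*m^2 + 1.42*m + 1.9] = -6.81*m^2 + 1.58*m + 1.42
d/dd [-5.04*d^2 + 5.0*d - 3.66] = 5.0 - 10.08*d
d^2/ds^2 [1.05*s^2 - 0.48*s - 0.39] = 2.10000000000000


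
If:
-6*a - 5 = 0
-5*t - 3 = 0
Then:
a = -5/6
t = -3/5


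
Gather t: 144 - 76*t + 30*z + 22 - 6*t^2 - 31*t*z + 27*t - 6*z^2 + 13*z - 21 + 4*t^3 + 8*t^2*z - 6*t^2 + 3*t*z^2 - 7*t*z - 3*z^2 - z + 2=4*t^3 + t^2*(8*z - 12) + t*(3*z^2 - 38*z - 49) - 9*z^2 + 42*z + 147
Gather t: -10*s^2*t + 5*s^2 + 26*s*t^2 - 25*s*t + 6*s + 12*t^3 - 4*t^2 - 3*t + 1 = 5*s^2 + 6*s + 12*t^3 + t^2*(26*s - 4) + t*(-10*s^2 - 25*s - 3) + 1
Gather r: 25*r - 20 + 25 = 25*r + 5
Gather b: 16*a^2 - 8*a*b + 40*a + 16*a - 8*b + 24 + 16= 16*a^2 + 56*a + b*(-8*a - 8) + 40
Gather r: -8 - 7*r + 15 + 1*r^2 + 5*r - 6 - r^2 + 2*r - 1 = 0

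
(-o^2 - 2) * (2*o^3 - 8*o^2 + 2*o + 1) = -2*o^5 + 8*o^4 - 6*o^3 + 15*o^2 - 4*o - 2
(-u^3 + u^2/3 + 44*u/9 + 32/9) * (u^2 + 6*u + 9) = -u^5 - 17*u^4/3 - 19*u^3/9 + 323*u^2/9 + 196*u/3 + 32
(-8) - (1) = -9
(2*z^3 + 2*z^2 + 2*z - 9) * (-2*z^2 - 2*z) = -4*z^5 - 8*z^4 - 8*z^3 + 14*z^2 + 18*z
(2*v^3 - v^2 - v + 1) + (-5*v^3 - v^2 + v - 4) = -3*v^3 - 2*v^2 - 3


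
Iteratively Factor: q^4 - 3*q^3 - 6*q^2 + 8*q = (q + 2)*(q^3 - 5*q^2 + 4*q) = (q - 1)*(q + 2)*(q^2 - 4*q) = (q - 4)*(q - 1)*(q + 2)*(q)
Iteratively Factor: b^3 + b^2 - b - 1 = (b + 1)*(b^2 - 1) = (b + 1)^2*(b - 1)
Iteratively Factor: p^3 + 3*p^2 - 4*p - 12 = (p + 3)*(p^2 - 4) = (p - 2)*(p + 3)*(p + 2)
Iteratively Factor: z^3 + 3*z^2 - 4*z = (z - 1)*(z^2 + 4*z) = (z - 1)*(z + 4)*(z)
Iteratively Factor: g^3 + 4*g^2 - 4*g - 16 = (g + 2)*(g^2 + 2*g - 8) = (g - 2)*(g + 2)*(g + 4)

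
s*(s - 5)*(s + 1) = s^3 - 4*s^2 - 5*s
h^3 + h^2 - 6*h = h*(h - 2)*(h + 3)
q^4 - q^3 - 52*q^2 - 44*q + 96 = (q - 8)*(q - 1)*(q + 2)*(q + 6)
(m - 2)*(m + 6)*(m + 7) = m^3 + 11*m^2 + 16*m - 84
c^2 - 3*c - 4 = (c - 4)*(c + 1)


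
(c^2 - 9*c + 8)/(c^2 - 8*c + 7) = (c - 8)/(c - 7)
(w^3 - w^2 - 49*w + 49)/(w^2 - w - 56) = (w^2 - 8*w + 7)/(w - 8)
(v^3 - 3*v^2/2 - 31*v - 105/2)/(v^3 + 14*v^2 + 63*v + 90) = (2*v^2 - 9*v - 35)/(2*(v^2 + 11*v + 30))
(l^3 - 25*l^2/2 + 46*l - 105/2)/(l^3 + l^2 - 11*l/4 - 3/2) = 2*(2*l^3 - 25*l^2 + 92*l - 105)/(4*l^3 + 4*l^2 - 11*l - 6)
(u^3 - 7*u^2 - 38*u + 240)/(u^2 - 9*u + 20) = (u^2 - 2*u - 48)/(u - 4)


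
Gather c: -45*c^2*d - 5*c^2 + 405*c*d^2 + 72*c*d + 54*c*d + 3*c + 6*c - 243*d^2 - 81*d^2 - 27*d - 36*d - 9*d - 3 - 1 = c^2*(-45*d - 5) + c*(405*d^2 + 126*d + 9) - 324*d^2 - 72*d - 4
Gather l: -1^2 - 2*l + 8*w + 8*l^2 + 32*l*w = 8*l^2 + l*(32*w - 2) + 8*w - 1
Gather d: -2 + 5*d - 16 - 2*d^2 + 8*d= -2*d^2 + 13*d - 18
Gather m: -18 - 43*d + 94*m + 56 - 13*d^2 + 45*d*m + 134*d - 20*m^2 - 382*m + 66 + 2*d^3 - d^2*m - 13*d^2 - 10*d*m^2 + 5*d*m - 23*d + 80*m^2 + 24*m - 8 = 2*d^3 - 26*d^2 + 68*d + m^2*(60 - 10*d) + m*(-d^2 + 50*d - 264) + 96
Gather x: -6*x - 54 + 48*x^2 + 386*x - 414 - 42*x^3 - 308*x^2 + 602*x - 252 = -42*x^3 - 260*x^2 + 982*x - 720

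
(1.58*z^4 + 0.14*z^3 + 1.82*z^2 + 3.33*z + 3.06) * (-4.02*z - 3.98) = -6.3516*z^5 - 6.8512*z^4 - 7.8736*z^3 - 20.6302*z^2 - 25.5546*z - 12.1788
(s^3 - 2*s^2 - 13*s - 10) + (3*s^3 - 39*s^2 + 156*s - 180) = 4*s^3 - 41*s^2 + 143*s - 190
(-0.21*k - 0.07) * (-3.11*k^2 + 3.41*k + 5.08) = 0.6531*k^3 - 0.4984*k^2 - 1.3055*k - 0.3556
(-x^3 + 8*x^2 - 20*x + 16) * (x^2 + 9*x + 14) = -x^5 - x^4 + 38*x^3 - 52*x^2 - 136*x + 224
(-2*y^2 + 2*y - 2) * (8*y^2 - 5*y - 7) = -16*y^4 + 26*y^3 - 12*y^2 - 4*y + 14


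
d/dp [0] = 0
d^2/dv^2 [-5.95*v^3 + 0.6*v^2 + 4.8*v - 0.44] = 1.2 - 35.7*v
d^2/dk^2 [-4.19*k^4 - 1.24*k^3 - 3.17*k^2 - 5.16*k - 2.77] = -50.28*k^2 - 7.44*k - 6.34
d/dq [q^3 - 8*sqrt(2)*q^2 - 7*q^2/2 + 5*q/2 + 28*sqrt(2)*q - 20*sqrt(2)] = 3*q^2 - 16*sqrt(2)*q - 7*q + 5/2 + 28*sqrt(2)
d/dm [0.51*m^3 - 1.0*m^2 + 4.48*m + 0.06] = 1.53*m^2 - 2.0*m + 4.48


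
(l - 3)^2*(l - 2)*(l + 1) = l^4 - 7*l^3 + 13*l^2 + 3*l - 18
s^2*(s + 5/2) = s^3 + 5*s^2/2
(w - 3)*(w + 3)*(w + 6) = w^3 + 6*w^2 - 9*w - 54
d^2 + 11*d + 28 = (d + 4)*(d + 7)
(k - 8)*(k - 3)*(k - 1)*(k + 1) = k^4 - 11*k^3 + 23*k^2 + 11*k - 24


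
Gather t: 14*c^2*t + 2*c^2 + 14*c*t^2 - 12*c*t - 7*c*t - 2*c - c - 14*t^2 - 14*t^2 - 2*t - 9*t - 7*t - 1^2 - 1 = 2*c^2 - 3*c + t^2*(14*c - 28) + t*(14*c^2 - 19*c - 18) - 2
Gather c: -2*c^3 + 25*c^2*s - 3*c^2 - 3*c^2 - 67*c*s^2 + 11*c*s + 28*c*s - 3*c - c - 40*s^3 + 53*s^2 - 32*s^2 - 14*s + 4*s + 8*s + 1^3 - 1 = -2*c^3 + c^2*(25*s - 6) + c*(-67*s^2 + 39*s - 4) - 40*s^3 + 21*s^2 - 2*s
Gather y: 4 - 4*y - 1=3 - 4*y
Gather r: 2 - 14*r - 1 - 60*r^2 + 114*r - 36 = -60*r^2 + 100*r - 35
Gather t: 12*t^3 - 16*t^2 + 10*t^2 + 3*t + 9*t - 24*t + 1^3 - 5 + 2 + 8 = 12*t^3 - 6*t^2 - 12*t + 6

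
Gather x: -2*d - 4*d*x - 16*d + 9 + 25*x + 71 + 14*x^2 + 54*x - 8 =-18*d + 14*x^2 + x*(79 - 4*d) + 72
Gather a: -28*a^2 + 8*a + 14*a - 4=-28*a^2 + 22*a - 4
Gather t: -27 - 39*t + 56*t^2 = 56*t^2 - 39*t - 27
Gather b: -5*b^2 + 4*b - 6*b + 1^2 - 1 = -5*b^2 - 2*b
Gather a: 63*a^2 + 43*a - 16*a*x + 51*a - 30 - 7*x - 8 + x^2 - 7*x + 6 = 63*a^2 + a*(94 - 16*x) + x^2 - 14*x - 32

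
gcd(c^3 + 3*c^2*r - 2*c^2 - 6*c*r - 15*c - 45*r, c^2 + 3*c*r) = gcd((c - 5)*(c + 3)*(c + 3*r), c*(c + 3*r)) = c + 3*r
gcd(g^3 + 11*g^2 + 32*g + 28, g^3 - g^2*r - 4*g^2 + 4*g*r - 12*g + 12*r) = g + 2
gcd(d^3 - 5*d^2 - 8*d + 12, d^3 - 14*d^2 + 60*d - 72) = d - 6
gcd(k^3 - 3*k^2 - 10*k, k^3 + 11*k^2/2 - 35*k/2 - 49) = k + 2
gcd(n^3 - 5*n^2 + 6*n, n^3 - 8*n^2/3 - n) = n^2 - 3*n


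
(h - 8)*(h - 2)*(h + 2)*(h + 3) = h^4 - 5*h^3 - 28*h^2 + 20*h + 96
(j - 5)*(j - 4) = j^2 - 9*j + 20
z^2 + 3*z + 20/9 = (z + 4/3)*(z + 5/3)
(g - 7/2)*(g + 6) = g^2 + 5*g/2 - 21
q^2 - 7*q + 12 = (q - 4)*(q - 3)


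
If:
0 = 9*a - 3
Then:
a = 1/3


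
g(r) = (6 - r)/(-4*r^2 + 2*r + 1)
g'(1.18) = 7.80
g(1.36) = -1.26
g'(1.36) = 3.32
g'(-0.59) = -17.28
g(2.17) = -0.28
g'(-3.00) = -0.11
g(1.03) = -4.20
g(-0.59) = -4.19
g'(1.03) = 22.98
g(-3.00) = -0.22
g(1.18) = -2.18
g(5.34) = -0.01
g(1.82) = -0.49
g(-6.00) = -0.08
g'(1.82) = 0.82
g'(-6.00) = -0.02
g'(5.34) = 0.01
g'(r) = (6 - r)*(8*r - 2)/(-4*r^2 + 2*r + 1)^2 - 1/(-4*r^2 + 2*r + 1) = (-4*r^2 + 48*r - 13)/(16*r^4 - 16*r^3 - 4*r^2 + 4*r + 1)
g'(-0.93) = -3.27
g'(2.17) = 0.40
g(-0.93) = -1.60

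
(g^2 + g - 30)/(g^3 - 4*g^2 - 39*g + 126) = (g - 5)/(g^2 - 10*g + 21)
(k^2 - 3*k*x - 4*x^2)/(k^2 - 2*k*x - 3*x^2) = (-k + 4*x)/(-k + 3*x)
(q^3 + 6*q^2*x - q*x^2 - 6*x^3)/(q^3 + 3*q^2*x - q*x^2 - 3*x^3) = (q + 6*x)/(q + 3*x)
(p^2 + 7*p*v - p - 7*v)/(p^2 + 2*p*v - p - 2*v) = (p + 7*v)/(p + 2*v)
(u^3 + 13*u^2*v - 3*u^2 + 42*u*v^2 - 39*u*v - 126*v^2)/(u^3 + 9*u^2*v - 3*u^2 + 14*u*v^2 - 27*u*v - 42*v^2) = (u + 6*v)/(u + 2*v)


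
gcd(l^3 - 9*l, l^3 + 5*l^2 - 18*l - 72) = l + 3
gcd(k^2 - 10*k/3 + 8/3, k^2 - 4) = k - 2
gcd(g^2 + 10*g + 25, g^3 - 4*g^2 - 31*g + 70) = g + 5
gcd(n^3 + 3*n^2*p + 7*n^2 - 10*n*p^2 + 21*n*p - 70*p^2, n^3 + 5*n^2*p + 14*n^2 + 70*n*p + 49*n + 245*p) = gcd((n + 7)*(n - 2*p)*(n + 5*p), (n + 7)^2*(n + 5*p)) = n^2 + 5*n*p + 7*n + 35*p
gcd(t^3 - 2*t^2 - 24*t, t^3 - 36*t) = t^2 - 6*t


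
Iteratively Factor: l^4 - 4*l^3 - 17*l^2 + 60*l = (l - 3)*(l^3 - l^2 - 20*l) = (l - 3)*(l + 4)*(l^2 - 5*l) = (l - 5)*(l - 3)*(l + 4)*(l)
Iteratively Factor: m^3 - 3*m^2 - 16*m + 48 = (m - 3)*(m^2 - 16) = (m - 3)*(m + 4)*(m - 4)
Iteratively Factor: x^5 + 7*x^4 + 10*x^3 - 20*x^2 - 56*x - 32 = (x - 2)*(x^4 + 9*x^3 + 28*x^2 + 36*x + 16) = (x - 2)*(x + 2)*(x^3 + 7*x^2 + 14*x + 8) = (x - 2)*(x + 1)*(x + 2)*(x^2 + 6*x + 8) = (x - 2)*(x + 1)*(x + 2)*(x + 4)*(x + 2)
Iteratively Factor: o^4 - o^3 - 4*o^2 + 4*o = (o + 2)*(o^3 - 3*o^2 + 2*o) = o*(o + 2)*(o^2 - 3*o + 2) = o*(o - 1)*(o + 2)*(o - 2)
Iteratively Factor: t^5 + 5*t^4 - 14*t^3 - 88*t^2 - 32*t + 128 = (t + 2)*(t^4 + 3*t^3 - 20*t^2 - 48*t + 64) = (t - 1)*(t + 2)*(t^3 + 4*t^2 - 16*t - 64) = (t - 1)*(t + 2)*(t + 4)*(t^2 - 16) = (t - 1)*(t + 2)*(t + 4)^2*(t - 4)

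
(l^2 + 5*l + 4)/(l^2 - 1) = (l + 4)/(l - 1)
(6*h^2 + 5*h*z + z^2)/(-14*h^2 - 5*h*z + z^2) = (3*h + z)/(-7*h + z)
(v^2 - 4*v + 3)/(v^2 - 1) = (v - 3)/(v + 1)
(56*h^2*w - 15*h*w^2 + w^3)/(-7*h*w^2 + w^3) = (-8*h + w)/w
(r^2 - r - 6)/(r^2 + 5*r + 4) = (r^2 - r - 6)/(r^2 + 5*r + 4)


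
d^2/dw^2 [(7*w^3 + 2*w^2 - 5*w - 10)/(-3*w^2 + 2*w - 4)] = 2*(89*w^3 + 510*w^2 - 696*w - 72)/(27*w^6 - 54*w^5 + 144*w^4 - 152*w^3 + 192*w^2 - 96*w + 64)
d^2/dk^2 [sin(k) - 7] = -sin(k)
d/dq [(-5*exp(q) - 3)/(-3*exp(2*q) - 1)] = (-15*exp(2*q) - 18*exp(q) + 5)*exp(q)/(9*exp(4*q) + 6*exp(2*q) + 1)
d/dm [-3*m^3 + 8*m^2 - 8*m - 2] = -9*m^2 + 16*m - 8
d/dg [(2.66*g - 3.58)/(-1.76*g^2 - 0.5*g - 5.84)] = (4.6816*g^2 - 12.6016*g - 17.3244)/(3.0976*g^4 + 1.76*g^3 + 20.8068*g^2 + 5.84*g + 34.1056)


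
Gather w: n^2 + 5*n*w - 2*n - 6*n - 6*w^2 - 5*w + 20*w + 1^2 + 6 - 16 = n^2 - 8*n - 6*w^2 + w*(5*n + 15) - 9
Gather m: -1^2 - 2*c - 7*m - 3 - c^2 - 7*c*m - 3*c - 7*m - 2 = -c^2 - 5*c + m*(-7*c - 14) - 6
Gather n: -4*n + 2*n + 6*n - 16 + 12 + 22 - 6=4*n + 12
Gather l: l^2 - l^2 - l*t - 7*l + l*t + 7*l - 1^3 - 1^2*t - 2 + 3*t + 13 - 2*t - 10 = 0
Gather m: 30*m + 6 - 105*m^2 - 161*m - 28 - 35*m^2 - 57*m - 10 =-140*m^2 - 188*m - 32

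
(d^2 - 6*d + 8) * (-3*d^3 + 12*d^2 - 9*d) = -3*d^5 + 30*d^4 - 105*d^3 + 150*d^2 - 72*d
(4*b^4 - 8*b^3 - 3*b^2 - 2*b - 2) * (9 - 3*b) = -12*b^5 + 60*b^4 - 63*b^3 - 21*b^2 - 12*b - 18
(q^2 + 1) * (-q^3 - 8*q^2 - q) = -q^5 - 8*q^4 - 2*q^3 - 8*q^2 - q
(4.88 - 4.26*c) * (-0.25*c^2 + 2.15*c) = 1.065*c^3 - 10.379*c^2 + 10.492*c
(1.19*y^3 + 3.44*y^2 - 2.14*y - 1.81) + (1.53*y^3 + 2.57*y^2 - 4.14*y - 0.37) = 2.72*y^3 + 6.01*y^2 - 6.28*y - 2.18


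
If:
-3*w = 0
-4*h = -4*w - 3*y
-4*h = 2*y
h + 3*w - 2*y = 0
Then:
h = 0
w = 0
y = 0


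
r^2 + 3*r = r*(r + 3)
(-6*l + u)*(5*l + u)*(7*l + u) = -210*l^3 - 37*l^2*u + 6*l*u^2 + u^3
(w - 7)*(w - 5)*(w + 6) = w^3 - 6*w^2 - 37*w + 210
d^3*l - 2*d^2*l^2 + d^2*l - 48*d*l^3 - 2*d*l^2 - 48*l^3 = (d - 8*l)*(d + 6*l)*(d*l + l)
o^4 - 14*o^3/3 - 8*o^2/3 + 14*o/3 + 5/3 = (o - 5)*(o - 1)*(o + 1/3)*(o + 1)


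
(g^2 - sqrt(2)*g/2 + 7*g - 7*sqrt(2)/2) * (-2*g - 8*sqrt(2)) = -2*g^3 - 14*g^2 - 7*sqrt(2)*g^2 - 49*sqrt(2)*g + 8*g + 56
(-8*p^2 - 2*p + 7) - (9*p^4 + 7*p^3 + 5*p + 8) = -9*p^4 - 7*p^3 - 8*p^2 - 7*p - 1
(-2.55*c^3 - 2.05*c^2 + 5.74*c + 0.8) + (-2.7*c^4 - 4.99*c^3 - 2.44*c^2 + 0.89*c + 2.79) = -2.7*c^4 - 7.54*c^3 - 4.49*c^2 + 6.63*c + 3.59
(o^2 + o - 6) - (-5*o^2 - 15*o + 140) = 6*o^2 + 16*o - 146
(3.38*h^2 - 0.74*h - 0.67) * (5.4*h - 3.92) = 18.252*h^3 - 17.2456*h^2 - 0.717200000000001*h + 2.6264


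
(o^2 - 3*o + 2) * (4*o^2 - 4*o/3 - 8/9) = 4*o^4 - 40*o^3/3 + 100*o^2/9 - 16/9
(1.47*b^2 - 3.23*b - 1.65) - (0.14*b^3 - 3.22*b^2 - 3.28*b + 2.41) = -0.14*b^3 + 4.69*b^2 + 0.0499999999999998*b - 4.06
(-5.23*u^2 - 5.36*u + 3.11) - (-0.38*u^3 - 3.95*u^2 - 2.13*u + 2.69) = 0.38*u^3 - 1.28*u^2 - 3.23*u + 0.42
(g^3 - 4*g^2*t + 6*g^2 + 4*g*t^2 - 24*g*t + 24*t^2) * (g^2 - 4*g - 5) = g^5 - 4*g^4*t + 2*g^4 + 4*g^3*t^2 - 8*g^3*t - 29*g^3 + 8*g^2*t^2 + 116*g^2*t - 30*g^2 - 116*g*t^2 + 120*g*t - 120*t^2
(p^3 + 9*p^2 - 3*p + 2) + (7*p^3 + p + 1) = 8*p^3 + 9*p^2 - 2*p + 3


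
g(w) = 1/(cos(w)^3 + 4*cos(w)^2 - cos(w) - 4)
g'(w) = (3*sin(w)*cos(w)^2 + 8*sin(w)*cos(w) - sin(w))/(cos(w)^3 + 4*cos(w)^2 - cos(w) - 4)^2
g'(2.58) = -3.74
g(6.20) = -28.99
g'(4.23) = 0.47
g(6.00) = -2.58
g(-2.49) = -0.85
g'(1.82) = -0.22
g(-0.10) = -20.09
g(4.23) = -0.36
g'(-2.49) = 2.39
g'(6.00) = -17.60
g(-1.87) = -0.30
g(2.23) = -0.47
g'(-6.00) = 17.60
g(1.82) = -0.28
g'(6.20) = -694.89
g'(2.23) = -0.84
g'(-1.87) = 0.26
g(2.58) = -1.12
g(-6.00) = -2.58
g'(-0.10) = -400.00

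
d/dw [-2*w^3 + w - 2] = 1 - 6*w^2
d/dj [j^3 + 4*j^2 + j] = 3*j^2 + 8*j + 1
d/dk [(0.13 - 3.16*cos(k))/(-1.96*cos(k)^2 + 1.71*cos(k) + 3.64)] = (6.1936*cos(k)^2 - 0.5096*cos(k) + 11.7247)*sin(k)/(3.8416*cos(k)^4 - 6.7032*cos(k)^3 - 11.3447*cos(k)^2 + 12.4488*cos(k) + 13.2496)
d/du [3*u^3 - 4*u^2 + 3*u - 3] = 9*u^2 - 8*u + 3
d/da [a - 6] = 1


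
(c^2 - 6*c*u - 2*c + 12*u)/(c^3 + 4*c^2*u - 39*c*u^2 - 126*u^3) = (c - 2)/(c^2 + 10*c*u + 21*u^2)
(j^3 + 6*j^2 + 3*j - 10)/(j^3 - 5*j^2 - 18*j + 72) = (j^3 + 6*j^2 + 3*j - 10)/(j^3 - 5*j^2 - 18*j + 72)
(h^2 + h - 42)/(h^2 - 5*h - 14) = (-h^2 - h + 42)/(-h^2 + 5*h + 14)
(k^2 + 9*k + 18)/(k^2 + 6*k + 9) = (k + 6)/(k + 3)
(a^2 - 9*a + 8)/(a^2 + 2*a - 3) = (a - 8)/(a + 3)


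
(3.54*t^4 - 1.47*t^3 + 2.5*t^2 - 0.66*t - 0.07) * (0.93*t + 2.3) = 3.2922*t^5 + 6.7749*t^4 - 1.056*t^3 + 5.1362*t^2 - 1.5831*t - 0.161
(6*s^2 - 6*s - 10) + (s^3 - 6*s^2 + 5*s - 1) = s^3 - s - 11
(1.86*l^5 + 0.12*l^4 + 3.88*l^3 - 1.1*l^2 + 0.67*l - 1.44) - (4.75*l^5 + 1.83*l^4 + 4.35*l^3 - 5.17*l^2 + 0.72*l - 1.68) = -2.89*l^5 - 1.71*l^4 - 0.47*l^3 + 4.07*l^2 - 0.0499999999999999*l + 0.24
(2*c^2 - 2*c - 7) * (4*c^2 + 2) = 8*c^4 - 8*c^3 - 24*c^2 - 4*c - 14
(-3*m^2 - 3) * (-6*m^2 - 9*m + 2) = 18*m^4 + 27*m^3 + 12*m^2 + 27*m - 6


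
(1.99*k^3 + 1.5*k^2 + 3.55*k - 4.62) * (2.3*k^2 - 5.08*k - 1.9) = 4.577*k^5 - 6.6592*k^4 - 3.236*k^3 - 31.51*k^2 + 16.7246*k + 8.778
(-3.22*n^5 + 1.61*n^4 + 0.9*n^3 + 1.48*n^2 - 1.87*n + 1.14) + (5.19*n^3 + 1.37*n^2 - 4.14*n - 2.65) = -3.22*n^5 + 1.61*n^4 + 6.09*n^3 + 2.85*n^2 - 6.01*n - 1.51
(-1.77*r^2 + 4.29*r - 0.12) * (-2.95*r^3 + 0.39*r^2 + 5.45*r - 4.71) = 5.2215*r^5 - 13.3458*r^4 - 7.6194*r^3 + 31.6704*r^2 - 20.8599*r + 0.5652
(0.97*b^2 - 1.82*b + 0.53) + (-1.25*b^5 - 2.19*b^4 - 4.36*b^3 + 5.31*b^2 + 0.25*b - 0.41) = -1.25*b^5 - 2.19*b^4 - 4.36*b^3 + 6.28*b^2 - 1.57*b + 0.12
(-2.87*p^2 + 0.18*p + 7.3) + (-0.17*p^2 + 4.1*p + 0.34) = -3.04*p^2 + 4.28*p + 7.64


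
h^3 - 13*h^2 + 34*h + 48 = (h - 8)*(h - 6)*(h + 1)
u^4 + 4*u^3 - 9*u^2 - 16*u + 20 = (u - 2)*(u - 1)*(u + 2)*(u + 5)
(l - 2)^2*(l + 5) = l^3 + l^2 - 16*l + 20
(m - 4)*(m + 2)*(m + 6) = m^3 + 4*m^2 - 20*m - 48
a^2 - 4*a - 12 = (a - 6)*(a + 2)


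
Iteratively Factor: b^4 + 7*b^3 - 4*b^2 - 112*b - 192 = (b + 3)*(b^3 + 4*b^2 - 16*b - 64) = (b - 4)*(b + 3)*(b^2 + 8*b + 16) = (b - 4)*(b + 3)*(b + 4)*(b + 4)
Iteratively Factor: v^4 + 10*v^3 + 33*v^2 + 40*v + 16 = (v + 4)*(v^3 + 6*v^2 + 9*v + 4) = (v + 1)*(v + 4)*(v^2 + 5*v + 4) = (v + 1)*(v + 4)^2*(v + 1)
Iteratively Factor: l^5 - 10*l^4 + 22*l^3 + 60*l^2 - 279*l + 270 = (l + 3)*(l^4 - 13*l^3 + 61*l^2 - 123*l + 90) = (l - 2)*(l + 3)*(l^3 - 11*l^2 + 39*l - 45) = (l - 3)*(l - 2)*(l + 3)*(l^2 - 8*l + 15) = (l - 3)^2*(l - 2)*(l + 3)*(l - 5)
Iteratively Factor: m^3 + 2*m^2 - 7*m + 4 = (m - 1)*(m^2 + 3*m - 4) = (m - 1)*(m + 4)*(m - 1)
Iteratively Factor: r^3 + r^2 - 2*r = (r - 1)*(r^2 + 2*r) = (r - 1)*(r + 2)*(r)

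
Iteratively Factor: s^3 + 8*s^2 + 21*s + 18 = (s + 2)*(s^2 + 6*s + 9) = (s + 2)*(s + 3)*(s + 3)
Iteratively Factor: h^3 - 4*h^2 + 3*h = (h)*(h^2 - 4*h + 3) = h*(h - 3)*(h - 1)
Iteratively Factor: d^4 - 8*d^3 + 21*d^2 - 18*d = (d - 3)*(d^3 - 5*d^2 + 6*d) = (d - 3)^2*(d^2 - 2*d) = d*(d - 3)^2*(d - 2)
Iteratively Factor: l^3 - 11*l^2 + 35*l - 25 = (l - 5)*(l^2 - 6*l + 5) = (l - 5)^2*(l - 1)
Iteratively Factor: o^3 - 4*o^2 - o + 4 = (o - 4)*(o^2 - 1) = (o - 4)*(o + 1)*(o - 1)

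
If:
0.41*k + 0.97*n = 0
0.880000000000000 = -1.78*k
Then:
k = -0.49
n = 0.21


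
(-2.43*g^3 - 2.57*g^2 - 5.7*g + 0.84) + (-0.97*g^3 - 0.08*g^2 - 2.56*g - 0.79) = -3.4*g^3 - 2.65*g^2 - 8.26*g + 0.0499999999999999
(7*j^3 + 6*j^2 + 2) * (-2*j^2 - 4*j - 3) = -14*j^5 - 40*j^4 - 45*j^3 - 22*j^2 - 8*j - 6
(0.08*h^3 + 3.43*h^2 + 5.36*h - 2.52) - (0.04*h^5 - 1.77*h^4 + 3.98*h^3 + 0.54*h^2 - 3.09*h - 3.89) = -0.04*h^5 + 1.77*h^4 - 3.9*h^3 + 2.89*h^2 + 8.45*h + 1.37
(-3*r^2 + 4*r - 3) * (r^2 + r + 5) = -3*r^4 + r^3 - 14*r^2 + 17*r - 15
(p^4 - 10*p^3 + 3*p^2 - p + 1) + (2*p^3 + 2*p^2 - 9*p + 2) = p^4 - 8*p^3 + 5*p^2 - 10*p + 3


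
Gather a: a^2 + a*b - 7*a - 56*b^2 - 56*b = a^2 + a*(b - 7) - 56*b^2 - 56*b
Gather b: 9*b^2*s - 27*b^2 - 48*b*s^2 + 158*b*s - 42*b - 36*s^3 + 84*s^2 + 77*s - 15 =b^2*(9*s - 27) + b*(-48*s^2 + 158*s - 42) - 36*s^3 + 84*s^2 + 77*s - 15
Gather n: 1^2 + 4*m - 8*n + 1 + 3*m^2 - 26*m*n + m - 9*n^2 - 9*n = 3*m^2 + 5*m - 9*n^2 + n*(-26*m - 17) + 2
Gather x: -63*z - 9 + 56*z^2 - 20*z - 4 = 56*z^2 - 83*z - 13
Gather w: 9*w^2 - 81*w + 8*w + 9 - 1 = 9*w^2 - 73*w + 8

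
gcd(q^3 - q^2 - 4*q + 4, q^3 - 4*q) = q^2 - 4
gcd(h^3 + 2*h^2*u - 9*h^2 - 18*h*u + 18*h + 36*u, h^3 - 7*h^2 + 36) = h^2 - 9*h + 18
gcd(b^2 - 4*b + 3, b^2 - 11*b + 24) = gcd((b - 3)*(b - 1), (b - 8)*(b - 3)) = b - 3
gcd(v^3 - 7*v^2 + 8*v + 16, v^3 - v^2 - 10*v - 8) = v^2 - 3*v - 4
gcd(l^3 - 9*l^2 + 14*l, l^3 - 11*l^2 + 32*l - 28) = l^2 - 9*l + 14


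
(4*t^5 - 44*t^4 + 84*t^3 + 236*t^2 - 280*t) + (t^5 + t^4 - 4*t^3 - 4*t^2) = 5*t^5 - 43*t^4 + 80*t^3 + 232*t^2 - 280*t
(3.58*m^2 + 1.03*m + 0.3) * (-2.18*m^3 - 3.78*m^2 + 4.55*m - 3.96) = -7.8044*m^5 - 15.7778*m^4 + 11.7416*m^3 - 10.6243*m^2 - 2.7138*m - 1.188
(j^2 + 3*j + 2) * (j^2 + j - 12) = j^4 + 4*j^3 - 7*j^2 - 34*j - 24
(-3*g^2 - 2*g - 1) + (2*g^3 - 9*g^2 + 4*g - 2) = 2*g^3 - 12*g^2 + 2*g - 3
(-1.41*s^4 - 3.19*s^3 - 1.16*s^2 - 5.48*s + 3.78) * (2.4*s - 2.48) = -3.384*s^5 - 4.1592*s^4 + 5.1272*s^3 - 10.2752*s^2 + 22.6624*s - 9.3744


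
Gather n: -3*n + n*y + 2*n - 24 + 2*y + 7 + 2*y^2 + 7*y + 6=n*(y - 1) + 2*y^2 + 9*y - 11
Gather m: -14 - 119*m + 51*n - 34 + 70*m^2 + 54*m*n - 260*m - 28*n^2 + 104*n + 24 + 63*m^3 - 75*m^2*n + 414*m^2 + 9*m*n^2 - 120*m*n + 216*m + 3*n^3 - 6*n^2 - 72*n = 63*m^3 + m^2*(484 - 75*n) + m*(9*n^2 - 66*n - 163) + 3*n^3 - 34*n^2 + 83*n - 24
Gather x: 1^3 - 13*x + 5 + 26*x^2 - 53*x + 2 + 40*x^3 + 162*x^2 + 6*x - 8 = 40*x^3 + 188*x^2 - 60*x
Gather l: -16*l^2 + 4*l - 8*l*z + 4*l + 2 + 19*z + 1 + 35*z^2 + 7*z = -16*l^2 + l*(8 - 8*z) + 35*z^2 + 26*z + 3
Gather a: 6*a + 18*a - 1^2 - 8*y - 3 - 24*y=24*a - 32*y - 4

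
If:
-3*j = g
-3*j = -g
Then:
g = 0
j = 0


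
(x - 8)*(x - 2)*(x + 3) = x^3 - 7*x^2 - 14*x + 48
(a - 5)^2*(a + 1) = a^3 - 9*a^2 + 15*a + 25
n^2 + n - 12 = (n - 3)*(n + 4)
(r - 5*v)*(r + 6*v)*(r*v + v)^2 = r^4*v^2 + r^3*v^3 + 2*r^3*v^2 - 30*r^2*v^4 + 2*r^2*v^3 + r^2*v^2 - 60*r*v^4 + r*v^3 - 30*v^4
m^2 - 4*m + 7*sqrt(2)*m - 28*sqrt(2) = (m - 4)*(m + 7*sqrt(2))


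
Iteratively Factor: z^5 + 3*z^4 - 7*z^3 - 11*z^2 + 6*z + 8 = (z + 1)*(z^4 + 2*z^3 - 9*z^2 - 2*z + 8) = (z + 1)*(z + 4)*(z^3 - 2*z^2 - z + 2) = (z - 1)*(z + 1)*(z + 4)*(z^2 - z - 2) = (z - 2)*(z - 1)*(z + 1)*(z + 4)*(z + 1)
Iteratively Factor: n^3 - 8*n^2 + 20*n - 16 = (n - 4)*(n^2 - 4*n + 4) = (n - 4)*(n - 2)*(n - 2)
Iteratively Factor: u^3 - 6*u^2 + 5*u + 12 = (u - 3)*(u^2 - 3*u - 4) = (u - 4)*(u - 3)*(u + 1)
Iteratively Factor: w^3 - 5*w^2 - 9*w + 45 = (w - 5)*(w^2 - 9) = (w - 5)*(w - 3)*(w + 3)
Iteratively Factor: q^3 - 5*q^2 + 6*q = (q - 3)*(q^2 - 2*q) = q*(q - 3)*(q - 2)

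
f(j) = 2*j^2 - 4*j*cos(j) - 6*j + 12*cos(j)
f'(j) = 4*j*sin(j) + 4*j - 12*sin(j) - 4*cos(j) - 6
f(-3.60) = 23.85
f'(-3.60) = -28.50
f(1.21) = -1.80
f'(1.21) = -9.27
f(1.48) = -3.95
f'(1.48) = -6.50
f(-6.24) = 152.24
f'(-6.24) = -36.55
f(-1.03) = 16.60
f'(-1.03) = 1.64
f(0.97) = 0.65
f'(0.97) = -11.08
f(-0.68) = 16.45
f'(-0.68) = -2.57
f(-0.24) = 14.14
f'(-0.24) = -7.76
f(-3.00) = 12.24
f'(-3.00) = -10.65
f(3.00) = 0.00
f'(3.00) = 9.96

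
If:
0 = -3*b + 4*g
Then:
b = 4*g/3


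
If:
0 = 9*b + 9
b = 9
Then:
No Solution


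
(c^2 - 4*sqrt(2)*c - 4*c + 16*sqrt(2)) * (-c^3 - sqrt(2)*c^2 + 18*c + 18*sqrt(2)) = -c^5 + 4*c^4 + 3*sqrt(2)*c^4 - 12*sqrt(2)*c^3 + 26*c^3 - 104*c^2 - 54*sqrt(2)*c^2 - 144*c + 216*sqrt(2)*c + 576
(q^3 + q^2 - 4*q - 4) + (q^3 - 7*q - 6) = 2*q^3 + q^2 - 11*q - 10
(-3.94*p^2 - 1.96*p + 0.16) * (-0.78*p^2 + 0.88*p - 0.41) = 3.0732*p^4 - 1.9384*p^3 - 0.2342*p^2 + 0.9444*p - 0.0656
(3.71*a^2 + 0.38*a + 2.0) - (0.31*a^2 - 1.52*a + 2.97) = 3.4*a^2 + 1.9*a - 0.97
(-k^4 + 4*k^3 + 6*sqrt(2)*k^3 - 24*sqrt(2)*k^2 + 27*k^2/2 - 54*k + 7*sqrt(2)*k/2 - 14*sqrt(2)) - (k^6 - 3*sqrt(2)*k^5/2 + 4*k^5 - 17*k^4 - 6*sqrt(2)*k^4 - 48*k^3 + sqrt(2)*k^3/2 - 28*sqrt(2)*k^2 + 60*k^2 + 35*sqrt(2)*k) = -k^6 - 4*k^5 + 3*sqrt(2)*k^5/2 + 6*sqrt(2)*k^4 + 16*k^4 + 11*sqrt(2)*k^3/2 + 52*k^3 - 93*k^2/2 + 4*sqrt(2)*k^2 - 54*k - 63*sqrt(2)*k/2 - 14*sqrt(2)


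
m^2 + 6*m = m*(m + 6)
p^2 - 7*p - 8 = (p - 8)*(p + 1)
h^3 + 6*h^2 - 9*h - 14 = (h - 2)*(h + 1)*(h + 7)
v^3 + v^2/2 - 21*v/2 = v*(v - 3)*(v + 7/2)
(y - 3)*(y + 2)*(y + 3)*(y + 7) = y^4 + 9*y^3 + 5*y^2 - 81*y - 126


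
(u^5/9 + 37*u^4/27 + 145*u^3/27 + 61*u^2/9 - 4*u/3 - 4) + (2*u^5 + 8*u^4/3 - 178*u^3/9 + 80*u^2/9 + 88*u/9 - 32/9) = 19*u^5/9 + 109*u^4/27 - 389*u^3/27 + 47*u^2/3 + 76*u/9 - 68/9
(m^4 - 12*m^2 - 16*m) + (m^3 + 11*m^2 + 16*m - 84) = m^4 + m^3 - m^2 - 84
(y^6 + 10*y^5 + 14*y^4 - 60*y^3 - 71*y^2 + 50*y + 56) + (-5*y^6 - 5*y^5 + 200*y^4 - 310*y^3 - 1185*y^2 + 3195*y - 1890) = -4*y^6 + 5*y^5 + 214*y^4 - 370*y^3 - 1256*y^2 + 3245*y - 1834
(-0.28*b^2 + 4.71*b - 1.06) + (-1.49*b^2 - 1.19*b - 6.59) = -1.77*b^2 + 3.52*b - 7.65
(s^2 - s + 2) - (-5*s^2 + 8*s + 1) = 6*s^2 - 9*s + 1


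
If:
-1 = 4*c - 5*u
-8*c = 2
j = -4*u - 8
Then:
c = -1/4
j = -8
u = 0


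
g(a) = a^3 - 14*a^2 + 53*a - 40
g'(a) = 3*a^2 - 28*a + 53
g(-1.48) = -152.35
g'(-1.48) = 101.01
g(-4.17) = -576.97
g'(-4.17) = 221.93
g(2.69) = 20.73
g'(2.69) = -0.61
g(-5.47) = -912.47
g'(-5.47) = 295.92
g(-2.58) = -287.10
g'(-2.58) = 145.21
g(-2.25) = -241.52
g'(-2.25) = 131.19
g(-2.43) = -265.81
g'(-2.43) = 138.75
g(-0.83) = -94.21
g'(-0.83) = 78.31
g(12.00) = 308.00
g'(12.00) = 149.00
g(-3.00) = -352.00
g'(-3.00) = 164.00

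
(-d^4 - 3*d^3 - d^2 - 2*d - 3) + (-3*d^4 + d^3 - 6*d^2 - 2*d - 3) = -4*d^4 - 2*d^3 - 7*d^2 - 4*d - 6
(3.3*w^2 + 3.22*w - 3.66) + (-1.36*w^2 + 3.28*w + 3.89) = 1.94*w^2 + 6.5*w + 0.23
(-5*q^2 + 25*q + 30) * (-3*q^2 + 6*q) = 15*q^4 - 105*q^3 + 60*q^2 + 180*q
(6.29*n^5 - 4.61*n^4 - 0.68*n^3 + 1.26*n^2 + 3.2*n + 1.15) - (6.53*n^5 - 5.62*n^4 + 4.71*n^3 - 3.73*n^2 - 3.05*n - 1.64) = -0.24*n^5 + 1.01*n^4 - 5.39*n^3 + 4.99*n^2 + 6.25*n + 2.79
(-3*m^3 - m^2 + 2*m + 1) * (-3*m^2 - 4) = 9*m^5 + 3*m^4 + 6*m^3 + m^2 - 8*m - 4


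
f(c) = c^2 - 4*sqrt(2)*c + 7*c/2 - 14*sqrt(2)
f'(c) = 2*c - 4*sqrt(2) + 7/2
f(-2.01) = -11.42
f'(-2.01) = -6.18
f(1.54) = -20.75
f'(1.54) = 0.92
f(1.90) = -20.29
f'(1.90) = 1.64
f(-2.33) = -9.34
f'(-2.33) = -6.82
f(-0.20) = -19.33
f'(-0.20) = -2.56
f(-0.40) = -18.78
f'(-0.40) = -2.96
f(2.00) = -20.11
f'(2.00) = 1.84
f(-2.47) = -8.37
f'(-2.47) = -7.10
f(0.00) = -19.80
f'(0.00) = -2.16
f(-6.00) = 29.14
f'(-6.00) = -14.16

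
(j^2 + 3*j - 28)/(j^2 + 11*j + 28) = (j - 4)/(j + 4)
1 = 1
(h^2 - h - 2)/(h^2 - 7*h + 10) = (h + 1)/(h - 5)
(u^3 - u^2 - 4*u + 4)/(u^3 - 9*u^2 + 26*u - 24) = (u^2 + u - 2)/(u^2 - 7*u + 12)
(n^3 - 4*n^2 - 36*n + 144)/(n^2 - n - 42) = (n^2 - 10*n + 24)/(n - 7)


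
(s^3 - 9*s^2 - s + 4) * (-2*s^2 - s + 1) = -2*s^5 + 17*s^4 + 12*s^3 - 16*s^2 - 5*s + 4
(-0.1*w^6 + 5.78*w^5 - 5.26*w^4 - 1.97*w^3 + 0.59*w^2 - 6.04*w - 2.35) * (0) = 0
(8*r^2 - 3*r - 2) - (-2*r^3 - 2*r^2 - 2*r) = 2*r^3 + 10*r^2 - r - 2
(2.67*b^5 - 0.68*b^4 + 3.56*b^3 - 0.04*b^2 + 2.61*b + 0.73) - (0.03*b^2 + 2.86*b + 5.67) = 2.67*b^5 - 0.68*b^4 + 3.56*b^3 - 0.07*b^2 - 0.25*b - 4.94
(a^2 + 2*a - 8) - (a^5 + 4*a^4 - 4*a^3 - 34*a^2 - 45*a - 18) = -a^5 - 4*a^4 + 4*a^3 + 35*a^2 + 47*a + 10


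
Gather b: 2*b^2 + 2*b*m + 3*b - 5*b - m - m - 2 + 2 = 2*b^2 + b*(2*m - 2) - 2*m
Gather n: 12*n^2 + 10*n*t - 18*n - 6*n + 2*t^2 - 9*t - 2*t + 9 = 12*n^2 + n*(10*t - 24) + 2*t^2 - 11*t + 9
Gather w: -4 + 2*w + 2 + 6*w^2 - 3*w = 6*w^2 - w - 2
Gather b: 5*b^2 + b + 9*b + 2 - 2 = 5*b^2 + 10*b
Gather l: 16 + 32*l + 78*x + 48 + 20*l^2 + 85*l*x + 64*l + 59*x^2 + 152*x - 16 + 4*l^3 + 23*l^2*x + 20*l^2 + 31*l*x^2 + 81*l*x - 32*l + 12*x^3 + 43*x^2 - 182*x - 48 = 4*l^3 + l^2*(23*x + 40) + l*(31*x^2 + 166*x + 64) + 12*x^3 + 102*x^2 + 48*x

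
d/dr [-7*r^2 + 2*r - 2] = 2 - 14*r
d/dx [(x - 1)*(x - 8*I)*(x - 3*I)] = 3*x^2 + x*(-2 - 22*I) - 24 + 11*I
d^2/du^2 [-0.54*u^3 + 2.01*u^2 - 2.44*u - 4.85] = 4.02 - 3.24*u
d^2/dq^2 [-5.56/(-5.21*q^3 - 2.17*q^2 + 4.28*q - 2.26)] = (-(173.8056*q + 24.1304)*(5.21*q^3 + 2.17*q^2 - 4.28*q + 2.26) + 5.56*(15.63*q^2 + 4.34*q - 4.28)*(31.26*q^2 + 8.68*q - 8.56))/(5.21*q^3 + 2.17*q^2 - 4.28*q + 2.26)^3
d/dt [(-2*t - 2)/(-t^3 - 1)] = 2*(t^3 - 3*t^2*(t + 1) + 1)/(t^3 + 1)^2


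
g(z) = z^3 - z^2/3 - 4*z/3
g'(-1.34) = 4.95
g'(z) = 3*z^2 - 2*z/3 - 4/3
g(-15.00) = -3430.00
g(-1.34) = -1.22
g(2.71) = 13.84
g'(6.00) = 102.67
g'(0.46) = -1.01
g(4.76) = 93.95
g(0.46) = -0.59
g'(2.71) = 18.89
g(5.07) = 115.00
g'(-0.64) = 0.32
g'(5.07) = 72.40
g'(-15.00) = 683.67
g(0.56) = -0.68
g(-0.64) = 0.45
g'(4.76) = 63.47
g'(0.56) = -0.77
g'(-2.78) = 23.71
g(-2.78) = -20.35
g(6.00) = 196.00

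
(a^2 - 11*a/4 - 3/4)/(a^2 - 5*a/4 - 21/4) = (4*a + 1)/(4*a + 7)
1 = 1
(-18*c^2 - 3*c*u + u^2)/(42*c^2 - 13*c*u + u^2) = (3*c + u)/(-7*c + u)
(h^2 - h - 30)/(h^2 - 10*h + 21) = (h^2 - h - 30)/(h^2 - 10*h + 21)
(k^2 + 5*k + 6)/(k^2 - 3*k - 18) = (k + 2)/(k - 6)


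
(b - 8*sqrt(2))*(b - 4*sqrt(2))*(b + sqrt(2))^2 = b^4 - 10*sqrt(2)*b^3 + 18*b^2 + 104*sqrt(2)*b + 128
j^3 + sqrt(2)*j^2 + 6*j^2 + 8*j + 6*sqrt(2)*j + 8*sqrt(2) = (j + 2)*(j + 4)*(j + sqrt(2))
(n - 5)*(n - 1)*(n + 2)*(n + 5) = n^4 + n^3 - 27*n^2 - 25*n + 50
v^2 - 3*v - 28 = (v - 7)*(v + 4)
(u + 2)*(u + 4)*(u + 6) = u^3 + 12*u^2 + 44*u + 48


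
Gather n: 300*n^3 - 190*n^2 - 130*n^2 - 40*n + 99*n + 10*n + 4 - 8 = 300*n^3 - 320*n^2 + 69*n - 4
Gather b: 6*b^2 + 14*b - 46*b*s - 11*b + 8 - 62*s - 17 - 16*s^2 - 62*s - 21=6*b^2 + b*(3 - 46*s) - 16*s^2 - 124*s - 30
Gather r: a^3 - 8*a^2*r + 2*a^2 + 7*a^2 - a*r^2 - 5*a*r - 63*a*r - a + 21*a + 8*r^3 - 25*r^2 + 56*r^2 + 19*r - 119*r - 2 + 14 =a^3 + 9*a^2 + 20*a + 8*r^3 + r^2*(31 - a) + r*(-8*a^2 - 68*a - 100) + 12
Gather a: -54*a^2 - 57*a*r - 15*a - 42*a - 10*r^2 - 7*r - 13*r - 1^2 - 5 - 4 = -54*a^2 + a*(-57*r - 57) - 10*r^2 - 20*r - 10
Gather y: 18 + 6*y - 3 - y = 5*y + 15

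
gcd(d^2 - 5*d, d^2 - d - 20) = d - 5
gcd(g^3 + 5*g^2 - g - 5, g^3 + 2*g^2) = 1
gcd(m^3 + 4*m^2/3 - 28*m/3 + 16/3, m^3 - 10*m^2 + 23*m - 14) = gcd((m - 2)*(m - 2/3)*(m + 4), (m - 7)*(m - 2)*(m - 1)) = m - 2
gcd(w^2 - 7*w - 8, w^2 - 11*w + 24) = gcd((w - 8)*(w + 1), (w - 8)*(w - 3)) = w - 8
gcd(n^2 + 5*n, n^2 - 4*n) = n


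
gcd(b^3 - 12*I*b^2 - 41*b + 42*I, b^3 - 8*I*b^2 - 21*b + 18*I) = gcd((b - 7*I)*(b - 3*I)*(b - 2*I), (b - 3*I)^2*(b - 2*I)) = b^2 - 5*I*b - 6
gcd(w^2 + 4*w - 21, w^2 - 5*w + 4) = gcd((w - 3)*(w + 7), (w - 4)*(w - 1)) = 1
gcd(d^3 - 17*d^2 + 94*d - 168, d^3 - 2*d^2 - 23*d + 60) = d - 4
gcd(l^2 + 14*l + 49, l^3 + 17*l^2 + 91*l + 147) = l^2 + 14*l + 49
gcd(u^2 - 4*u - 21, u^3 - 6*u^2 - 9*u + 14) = u - 7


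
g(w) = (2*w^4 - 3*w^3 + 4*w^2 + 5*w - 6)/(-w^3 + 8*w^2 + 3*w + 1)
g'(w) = (3*w^2 - 16*w - 3)*(2*w^4 - 3*w^3 + 4*w^2 + 5*w - 6)/(-w^3 + 8*w^2 + 3*w + 1)^2 + (8*w^3 - 9*w^2 + 8*w + 5)/(-w^3 + 8*w^2 + 3*w + 1) = (-2*w^6 + 32*w^5 - 2*w^4 - 55*w^2 + 104*w + 23)/(w^6 - 16*w^5 + 58*w^4 + 46*w^3 + 25*w^2 + 6*w + 1)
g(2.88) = 2.06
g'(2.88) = 1.81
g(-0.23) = -9.25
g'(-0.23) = -6.94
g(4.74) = 9.02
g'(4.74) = 6.66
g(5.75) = 19.12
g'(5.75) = 14.62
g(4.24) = 6.21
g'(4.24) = 4.70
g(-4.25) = 4.43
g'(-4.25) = -1.33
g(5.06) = 11.42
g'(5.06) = 8.42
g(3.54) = 3.60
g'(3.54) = 2.91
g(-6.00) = 6.87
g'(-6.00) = -1.46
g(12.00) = -68.49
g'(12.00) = 6.69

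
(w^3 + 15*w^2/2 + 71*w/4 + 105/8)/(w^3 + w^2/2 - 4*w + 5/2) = (w^2 + 5*w + 21/4)/(w^2 - 2*w + 1)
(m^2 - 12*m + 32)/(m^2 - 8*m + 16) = (m - 8)/(m - 4)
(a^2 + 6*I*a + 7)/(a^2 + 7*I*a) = (a - I)/a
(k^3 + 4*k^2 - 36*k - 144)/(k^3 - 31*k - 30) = (k^2 + 10*k + 24)/(k^2 + 6*k + 5)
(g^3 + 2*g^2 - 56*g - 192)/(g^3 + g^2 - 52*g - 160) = (g + 6)/(g + 5)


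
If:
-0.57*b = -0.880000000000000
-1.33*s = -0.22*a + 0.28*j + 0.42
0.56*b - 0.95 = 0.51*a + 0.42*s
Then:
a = -0.823529411764706*s - 0.167526659786722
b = 1.54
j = -5.39705882352941*s - 1.63162808983242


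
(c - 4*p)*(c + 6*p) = c^2 + 2*c*p - 24*p^2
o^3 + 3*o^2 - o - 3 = (o - 1)*(o + 1)*(o + 3)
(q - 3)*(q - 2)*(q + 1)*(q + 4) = q^4 - 15*q^2 + 10*q + 24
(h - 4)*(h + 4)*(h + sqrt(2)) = h^3 + sqrt(2)*h^2 - 16*h - 16*sqrt(2)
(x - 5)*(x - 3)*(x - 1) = x^3 - 9*x^2 + 23*x - 15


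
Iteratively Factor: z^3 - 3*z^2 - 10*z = (z + 2)*(z^2 - 5*z) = z*(z + 2)*(z - 5)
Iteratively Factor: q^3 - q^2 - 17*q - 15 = (q - 5)*(q^2 + 4*q + 3) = (q - 5)*(q + 3)*(q + 1)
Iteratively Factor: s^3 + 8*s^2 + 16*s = (s)*(s^2 + 8*s + 16) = s*(s + 4)*(s + 4)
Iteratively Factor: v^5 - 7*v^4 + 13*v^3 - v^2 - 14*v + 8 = (v - 1)*(v^4 - 6*v^3 + 7*v^2 + 6*v - 8) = (v - 1)^2*(v^3 - 5*v^2 + 2*v + 8) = (v - 1)^2*(v + 1)*(v^2 - 6*v + 8) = (v - 4)*(v - 1)^2*(v + 1)*(v - 2)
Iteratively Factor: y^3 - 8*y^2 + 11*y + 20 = (y - 5)*(y^2 - 3*y - 4) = (y - 5)*(y - 4)*(y + 1)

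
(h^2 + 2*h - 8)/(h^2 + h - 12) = (h - 2)/(h - 3)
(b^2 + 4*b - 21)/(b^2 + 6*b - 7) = (b - 3)/(b - 1)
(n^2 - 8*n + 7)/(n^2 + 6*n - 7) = (n - 7)/(n + 7)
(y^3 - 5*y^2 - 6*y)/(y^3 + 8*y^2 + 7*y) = (y - 6)/(y + 7)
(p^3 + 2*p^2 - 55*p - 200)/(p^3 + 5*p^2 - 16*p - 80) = (p^2 - 3*p - 40)/(p^2 - 16)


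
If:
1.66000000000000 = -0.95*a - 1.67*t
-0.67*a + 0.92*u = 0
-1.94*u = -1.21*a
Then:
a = 0.00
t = -0.99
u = 0.00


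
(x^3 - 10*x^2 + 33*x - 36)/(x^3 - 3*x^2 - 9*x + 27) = (x - 4)/(x + 3)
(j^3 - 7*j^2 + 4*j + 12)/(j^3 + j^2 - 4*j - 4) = (j - 6)/(j + 2)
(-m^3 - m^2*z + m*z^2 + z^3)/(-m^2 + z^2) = m + z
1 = 1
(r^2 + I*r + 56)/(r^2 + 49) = (r + 8*I)/(r + 7*I)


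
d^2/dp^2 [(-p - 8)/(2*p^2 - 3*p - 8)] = 2*((p + 8)*(4*p - 3)^2 + (6*p + 13)*(-2*p^2 + 3*p + 8))/(-2*p^2 + 3*p + 8)^3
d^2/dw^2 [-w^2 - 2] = -2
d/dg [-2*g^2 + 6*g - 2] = 6 - 4*g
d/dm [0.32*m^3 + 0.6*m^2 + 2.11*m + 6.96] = 0.96*m^2 + 1.2*m + 2.11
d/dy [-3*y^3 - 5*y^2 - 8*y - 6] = -9*y^2 - 10*y - 8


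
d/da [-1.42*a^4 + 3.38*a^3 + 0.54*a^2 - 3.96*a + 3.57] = -5.68*a^3 + 10.14*a^2 + 1.08*a - 3.96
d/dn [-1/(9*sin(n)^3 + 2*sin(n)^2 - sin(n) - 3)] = (27*sin(n)^2 + 4*sin(n) - 1)*cos(n)/(9*sin(n)^3 + 2*sin(n)^2 - sin(n) - 3)^2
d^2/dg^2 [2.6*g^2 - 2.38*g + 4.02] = 5.20000000000000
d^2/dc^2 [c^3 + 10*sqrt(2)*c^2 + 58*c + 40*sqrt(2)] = 6*c + 20*sqrt(2)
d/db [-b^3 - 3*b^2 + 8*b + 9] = -3*b^2 - 6*b + 8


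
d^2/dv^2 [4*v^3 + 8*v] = 24*v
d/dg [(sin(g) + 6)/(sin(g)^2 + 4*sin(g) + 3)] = (-12*sin(g) + cos(g)^2 - 22)*cos(g)/(sin(g)^2 + 4*sin(g) + 3)^2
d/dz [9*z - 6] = 9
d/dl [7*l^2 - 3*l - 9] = 14*l - 3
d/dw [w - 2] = 1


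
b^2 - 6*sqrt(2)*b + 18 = (b - 3*sqrt(2))^2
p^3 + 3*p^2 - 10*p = p*(p - 2)*(p + 5)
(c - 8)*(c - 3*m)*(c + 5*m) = c^3 + 2*c^2*m - 8*c^2 - 15*c*m^2 - 16*c*m + 120*m^2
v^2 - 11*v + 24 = (v - 8)*(v - 3)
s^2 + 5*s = s*(s + 5)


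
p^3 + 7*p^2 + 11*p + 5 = (p + 1)^2*(p + 5)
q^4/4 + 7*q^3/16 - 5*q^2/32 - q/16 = q*(q/4 + 1/2)*(q - 1/2)*(q + 1/4)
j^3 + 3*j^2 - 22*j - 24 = (j - 4)*(j + 1)*(j + 6)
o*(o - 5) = o^2 - 5*o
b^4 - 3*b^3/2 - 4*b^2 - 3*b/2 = b*(b - 3)*(b + 1/2)*(b + 1)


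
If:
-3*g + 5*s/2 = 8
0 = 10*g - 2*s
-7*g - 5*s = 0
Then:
No Solution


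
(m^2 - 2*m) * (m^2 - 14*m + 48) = m^4 - 16*m^3 + 76*m^2 - 96*m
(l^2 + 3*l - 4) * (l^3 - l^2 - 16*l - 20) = l^5 + 2*l^4 - 23*l^3 - 64*l^2 + 4*l + 80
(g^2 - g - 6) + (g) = g^2 - 6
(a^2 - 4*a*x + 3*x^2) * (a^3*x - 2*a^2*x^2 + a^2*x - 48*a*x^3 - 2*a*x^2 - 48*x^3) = a^5*x - 6*a^4*x^2 + a^4*x - 37*a^3*x^3 - 6*a^3*x^2 + 186*a^2*x^4 - 37*a^2*x^3 - 144*a*x^5 + 186*a*x^4 - 144*x^5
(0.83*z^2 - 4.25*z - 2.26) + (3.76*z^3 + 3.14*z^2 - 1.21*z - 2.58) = 3.76*z^3 + 3.97*z^2 - 5.46*z - 4.84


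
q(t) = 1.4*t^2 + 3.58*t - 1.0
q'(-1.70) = -1.18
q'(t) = 2.8*t + 3.58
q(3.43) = 27.75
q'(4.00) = 14.78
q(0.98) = 3.85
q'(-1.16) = 0.33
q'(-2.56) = -3.59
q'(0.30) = 4.42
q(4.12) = 37.51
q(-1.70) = -3.04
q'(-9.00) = -21.62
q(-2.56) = -0.99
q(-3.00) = 0.86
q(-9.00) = 80.18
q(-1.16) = -3.27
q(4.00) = 35.72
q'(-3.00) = -4.82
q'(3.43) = 13.18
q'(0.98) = 6.32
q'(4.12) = 15.12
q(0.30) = 0.20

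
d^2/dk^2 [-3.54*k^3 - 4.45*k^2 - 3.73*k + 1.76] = -21.24*k - 8.9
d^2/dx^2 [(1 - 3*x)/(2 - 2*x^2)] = (x^2*(12*x - 4) + (1 - 9*x)*(x^2 - 1))/(x^2 - 1)^3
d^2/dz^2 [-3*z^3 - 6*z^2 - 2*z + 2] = -18*z - 12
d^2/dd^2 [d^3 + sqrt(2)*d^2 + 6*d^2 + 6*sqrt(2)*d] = 6*d + 2*sqrt(2) + 12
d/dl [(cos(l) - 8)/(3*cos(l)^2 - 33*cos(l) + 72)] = sin(l)/(3*(cos(l) - 3)^2)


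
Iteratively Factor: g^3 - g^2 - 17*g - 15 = (g - 5)*(g^2 + 4*g + 3) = (g - 5)*(g + 1)*(g + 3)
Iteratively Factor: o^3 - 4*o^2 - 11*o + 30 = (o - 2)*(o^2 - 2*o - 15) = (o - 2)*(o + 3)*(o - 5)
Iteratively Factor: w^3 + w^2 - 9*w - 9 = (w + 1)*(w^2 - 9) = (w + 1)*(w + 3)*(w - 3)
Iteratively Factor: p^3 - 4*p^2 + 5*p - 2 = (p - 1)*(p^2 - 3*p + 2) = (p - 2)*(p - 1)*(p - 1)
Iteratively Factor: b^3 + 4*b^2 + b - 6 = (b - 1)*(b^2 + 5*b + 6) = (b - 1)*(b + 2)*(b + 3)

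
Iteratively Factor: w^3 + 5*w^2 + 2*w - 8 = (w + 4)*(w^2 + w - 2) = (w - 1)*(w + 4)*(w + 2)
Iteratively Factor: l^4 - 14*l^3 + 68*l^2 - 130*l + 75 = (l - 5)*(l^3 - 9*l^2 + 23*l - 15) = (l - 5)*(l - 3)*(l^2 - 6*l + 5) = (l - 5)*(l - 3)*(l - 1)*(l - 5)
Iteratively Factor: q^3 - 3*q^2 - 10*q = (q)*(q^2 - 3*q - 10) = q*(q + 2)*(q - 5)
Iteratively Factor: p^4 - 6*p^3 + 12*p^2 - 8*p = (p)*(p^3 - 6*p^2 + 12*p - 8) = p*(p - 2)*(p^2 - 4*p + 4) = p*(p - 2)^2*(p - 2)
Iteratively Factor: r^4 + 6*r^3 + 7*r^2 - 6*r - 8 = (r + 1)*(r^3 + 5*r^2 + 2*r - 8) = (r + 1)*(r + 2)*(r^2 + 3*r - 4) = (r - 1)*(r + 1)*(r + 2)*(r + 4)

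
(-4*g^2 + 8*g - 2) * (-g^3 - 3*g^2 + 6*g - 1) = 4*g^5 + 4*g^4 - 46*g^3 + 58*g^2 - 20*g + 2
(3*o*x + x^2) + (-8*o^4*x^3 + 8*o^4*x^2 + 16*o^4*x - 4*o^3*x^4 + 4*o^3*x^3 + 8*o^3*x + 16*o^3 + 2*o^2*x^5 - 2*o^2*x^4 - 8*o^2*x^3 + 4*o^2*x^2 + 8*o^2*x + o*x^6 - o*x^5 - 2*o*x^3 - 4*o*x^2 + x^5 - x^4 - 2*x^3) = -8*o^4*x^3 + 8*o^4*x^2 + 16*o^4*x - 4*o^3*x^4 + 4*o^3*x^3 + 8*o^3*x + 16*o^3 + 2*o^2*x^5 - 2*o^2*x^4 - 8*o^2*x^3 + 4*o^2*x^2 + 8*o^2*x + o*x^6 - o*x^5 - 2*o*x^3 - 4*o*x^2 + 3*o*x + x^5 - x^4 - 2*x^3 + x^2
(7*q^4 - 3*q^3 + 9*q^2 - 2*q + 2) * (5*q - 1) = 35*q^5 - 22*q^4 + 48*q^3 - 19*q^2 + 12*q - 2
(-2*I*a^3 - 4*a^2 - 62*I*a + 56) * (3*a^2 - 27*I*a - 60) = -6*I*a^5 - 66*a^4 + 42*I*a^3 - 1266*a^2 + 2208*I*a - 3360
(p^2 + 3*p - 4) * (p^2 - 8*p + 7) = p^4 - 5*p^3 - 21*p^2 + 53*p - 28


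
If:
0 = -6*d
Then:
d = 0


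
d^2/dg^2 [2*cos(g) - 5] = -2*cos(g)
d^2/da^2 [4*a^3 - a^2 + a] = 24*a - 2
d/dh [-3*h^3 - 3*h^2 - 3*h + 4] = -9*h^2 - 6*h - 3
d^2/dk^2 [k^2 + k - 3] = 2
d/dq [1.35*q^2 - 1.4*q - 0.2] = 2.7*q - 1.4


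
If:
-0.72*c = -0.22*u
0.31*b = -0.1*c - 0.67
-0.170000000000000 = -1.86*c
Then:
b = -2.19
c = 0.09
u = 0.30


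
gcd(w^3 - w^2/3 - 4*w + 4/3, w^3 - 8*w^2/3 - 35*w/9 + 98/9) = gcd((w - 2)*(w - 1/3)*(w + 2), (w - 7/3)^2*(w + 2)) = w + 2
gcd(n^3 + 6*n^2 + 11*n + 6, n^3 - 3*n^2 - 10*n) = n + 2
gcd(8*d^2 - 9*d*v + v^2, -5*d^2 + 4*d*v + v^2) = -d + v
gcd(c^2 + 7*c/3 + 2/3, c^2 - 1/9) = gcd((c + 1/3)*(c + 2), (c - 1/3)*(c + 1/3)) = c + 1/3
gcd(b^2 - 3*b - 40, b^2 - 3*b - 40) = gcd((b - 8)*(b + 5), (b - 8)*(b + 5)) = b^2 - 3*b - 40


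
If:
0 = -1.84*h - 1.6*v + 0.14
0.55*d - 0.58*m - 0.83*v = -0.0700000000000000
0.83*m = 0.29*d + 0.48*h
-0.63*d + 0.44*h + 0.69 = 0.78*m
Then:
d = 0.77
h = -0.43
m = 0.02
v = 0.58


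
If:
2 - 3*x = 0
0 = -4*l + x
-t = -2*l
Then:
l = 1/6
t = 1/3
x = 2/3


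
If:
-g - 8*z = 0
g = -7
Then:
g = -7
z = 7/8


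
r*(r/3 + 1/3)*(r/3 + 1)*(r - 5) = r^4/9 - r^3/9 - 17*r^2/9 - 5*r/3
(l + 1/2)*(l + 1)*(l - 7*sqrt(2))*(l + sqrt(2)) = l^4 - 6*sqrt(2)*l^3 + 3*l^3/2 - 27*l^2/2 - 9*sqrt(2)*l^2 - 21*l - 3*sqrt(2)*l - 7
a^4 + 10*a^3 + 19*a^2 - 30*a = a*(a - 1)*(a + 5)*(a + 6)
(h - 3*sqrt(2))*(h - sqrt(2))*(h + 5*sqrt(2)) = h^3 + sqrt(2)*h^2 - 34*h + 30*sqrt(2)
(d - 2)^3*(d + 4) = d^4 - 2*d^3 - 12*d^2 + 40*d - 32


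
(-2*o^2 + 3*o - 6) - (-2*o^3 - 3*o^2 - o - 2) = 2*o^3 + o^2 + 4*o - 4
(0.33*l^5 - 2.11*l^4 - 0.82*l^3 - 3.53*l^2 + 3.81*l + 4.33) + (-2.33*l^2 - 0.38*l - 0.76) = 0.33*l^5 - 2.11*l^4 - 0.82*l^3 - 5.86*l^2 + 3.43*l + 3.57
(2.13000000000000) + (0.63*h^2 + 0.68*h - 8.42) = 0.63*h^2 + 0.68*h - 6.29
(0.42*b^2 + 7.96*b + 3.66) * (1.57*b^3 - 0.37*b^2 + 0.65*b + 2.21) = 0.6594*b^5 + 12.3418*b^4 + 3.074*b^3 + 4.748*b^2 + 19.9706*b + 8.0886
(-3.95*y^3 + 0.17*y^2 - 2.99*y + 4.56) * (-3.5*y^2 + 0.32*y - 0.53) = 13.825*y^5 - 1.859*y^4 + 12.6129*y^3 - 17.0069*y^2 + 3.0439*y - 2.4168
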